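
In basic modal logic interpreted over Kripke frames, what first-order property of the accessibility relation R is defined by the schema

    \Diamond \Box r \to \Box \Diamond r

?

Convergence

Suppose ◇□r→□◇r is valid. Take Rxy, Rxz and set V(r)={w : Ryw}. Then □r at y so ◇□r at x, so □◇r at x, so ◇r at z, giving w with Rzw and Ryw.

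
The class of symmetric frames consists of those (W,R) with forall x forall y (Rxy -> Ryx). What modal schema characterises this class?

s → □◇s

A defining formula is s → □◇s (the B axiom).
Suppose s→□◇s is valid. Take Rxy and set V(s)={x}. Then s at x, so □◇s at x, so ◇s at y, so some z with Ryz has s; z=x, i.e. Ryx.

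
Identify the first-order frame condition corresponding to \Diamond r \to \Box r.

This is the CD axiom.
Its frame correspondent is partial functionality — \forall x \forall y \forall z (Rxy \wedge Rxz \to y = z).

Partial functionality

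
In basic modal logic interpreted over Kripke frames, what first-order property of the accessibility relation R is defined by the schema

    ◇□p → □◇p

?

convergence: ∀x ∀y ∀z (Rxy ∧ Rxz → ∃w (Ryw ∧ Rzw))

Suppose ◇□p→□◇p is valid. Take Rxy, Rxz and set V(p)={w : Ryw}. Then □p at y so ◇□p at x, so □◇p at x, so ◇p at z, giving w with Rzw and Ryw.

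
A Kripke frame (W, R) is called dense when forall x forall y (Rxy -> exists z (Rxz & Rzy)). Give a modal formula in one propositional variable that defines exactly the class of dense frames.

This is density; the standard corresponding axiom is C4: □□ψ → □ψ.
Suppose □□ψ→□ψ is valid. Take Rxy and set V(ψ)={w : xR²w}. Then □□ψ at x, so □ψ at x, so ψ at y, i.e. ∃z(Rxz∧Rzy).

□□ψ → □ψ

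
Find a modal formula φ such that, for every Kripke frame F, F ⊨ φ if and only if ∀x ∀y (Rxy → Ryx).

The condition is symmetry. The B schema s → □◇s defines it.
Suppose s→□◇s is valid. Take Rxy and set V(s)={x}. Then s at x, so □◇s at x, so ◇s at y, so some z with Ryz has s; z=x, i.e. Ryx.

s → □◇s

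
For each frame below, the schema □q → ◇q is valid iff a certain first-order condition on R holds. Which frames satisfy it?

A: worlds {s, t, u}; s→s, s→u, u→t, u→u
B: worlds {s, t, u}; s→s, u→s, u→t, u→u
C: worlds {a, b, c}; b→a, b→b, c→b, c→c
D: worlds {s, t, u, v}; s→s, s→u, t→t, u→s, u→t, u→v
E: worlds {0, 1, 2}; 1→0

Frame correspondent (Sahlqvist): ∀x ∃y Rxy — i.e. seriality.
A: fails — world t has no successor.
B: fails — world t has no successor.
C: fails — world a has no successor.
D: fails — world v has no successor.
E: fails — world 0 has no successor.
Valid on no frame.

none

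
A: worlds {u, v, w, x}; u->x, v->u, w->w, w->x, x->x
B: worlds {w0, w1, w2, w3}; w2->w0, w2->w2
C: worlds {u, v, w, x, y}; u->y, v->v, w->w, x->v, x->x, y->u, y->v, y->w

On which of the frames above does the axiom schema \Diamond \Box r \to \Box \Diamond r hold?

Frame correspondent (Sahlqvist): \forall x \forall y \forall z (Rxy \wedge Rxz \to \exists w (Ryw \wedge Rzw)) — i.e. convergence.
A: holds.
B: fails — Rw2w0 and Rw2w0 but w0 and w0 have no common successor.
C: fails — Ryv and Ryw but v and w have no common successor.

A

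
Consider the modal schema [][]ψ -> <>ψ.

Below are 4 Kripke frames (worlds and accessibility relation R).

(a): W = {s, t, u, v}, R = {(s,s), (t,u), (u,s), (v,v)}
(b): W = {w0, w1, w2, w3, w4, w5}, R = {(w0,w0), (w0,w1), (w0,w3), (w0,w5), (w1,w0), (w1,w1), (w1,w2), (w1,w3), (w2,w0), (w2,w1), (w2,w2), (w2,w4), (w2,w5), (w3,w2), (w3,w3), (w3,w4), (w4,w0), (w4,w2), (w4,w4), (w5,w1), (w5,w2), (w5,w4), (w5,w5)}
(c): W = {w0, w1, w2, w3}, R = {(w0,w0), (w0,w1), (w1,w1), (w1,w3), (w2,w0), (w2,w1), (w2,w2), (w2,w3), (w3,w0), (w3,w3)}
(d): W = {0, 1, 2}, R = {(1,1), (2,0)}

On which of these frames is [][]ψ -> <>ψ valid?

The schema corresponds to a generalized confluence (Geach) condition: forall x exists w (x R^2 w & xRw).
(a): fails — at t but no w with tR²w and tRw.
(b): ✓.
(c): ✓.
(d): fails — at 0 but no w with 0R²w and 0Rw.
Valid on: (b), (c).

(b), (c)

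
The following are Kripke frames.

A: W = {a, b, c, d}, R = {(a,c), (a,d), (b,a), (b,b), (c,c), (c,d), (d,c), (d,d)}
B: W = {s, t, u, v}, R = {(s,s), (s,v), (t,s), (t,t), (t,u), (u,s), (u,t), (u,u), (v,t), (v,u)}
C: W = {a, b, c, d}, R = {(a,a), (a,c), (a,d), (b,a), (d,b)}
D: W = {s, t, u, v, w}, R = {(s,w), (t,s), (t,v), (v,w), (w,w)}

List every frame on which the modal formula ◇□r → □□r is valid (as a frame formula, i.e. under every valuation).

D

Frame correspondent (Sahlqvist): ∀x ∀y ∀z ((xRy ∧ xR²z) → ∃w (yRw ∧ z = w)) — i.e. a generalized confluence (Geach) condition.
A: fails — bRa, bR²a but no w with aRw and a=w.
B: fails — sRs, sR²t but no w with sRw and t=w.
C: fails — aRa, aR²b but no w with aRw and b=w.
D: condition met.
Valid on: D.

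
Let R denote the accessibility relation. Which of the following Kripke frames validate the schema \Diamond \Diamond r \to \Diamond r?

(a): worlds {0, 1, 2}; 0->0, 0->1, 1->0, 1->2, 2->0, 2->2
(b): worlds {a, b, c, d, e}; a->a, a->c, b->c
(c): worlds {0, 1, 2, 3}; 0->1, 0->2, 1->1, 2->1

This is the axiom for transitivity; its first-order frame correspondent is \forall x \forall y \forall z (Rxy \wedge Ryz \to Rxz).
(a): fails — R10 and R01 but not R11.
(b): holds.
(c): holds.
Valid on: (b), (c).

(b), (c)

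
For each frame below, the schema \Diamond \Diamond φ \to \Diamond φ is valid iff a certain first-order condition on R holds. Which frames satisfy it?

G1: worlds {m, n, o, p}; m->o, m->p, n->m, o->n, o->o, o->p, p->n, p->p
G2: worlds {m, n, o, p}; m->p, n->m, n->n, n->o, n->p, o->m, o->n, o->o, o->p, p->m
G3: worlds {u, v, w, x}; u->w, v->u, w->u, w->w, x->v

none

The schema corresponds to transitivity: \forall x \forall y \forall z (Rxy \wedge Ryz \to Rxz).
G1: fails — Ron and Rnm but not Rom.
G2: fails — Rpm and Rmp but not Rpp.
G3: fails — Ruw and Rwu but not Ruu.
Valid on no frame.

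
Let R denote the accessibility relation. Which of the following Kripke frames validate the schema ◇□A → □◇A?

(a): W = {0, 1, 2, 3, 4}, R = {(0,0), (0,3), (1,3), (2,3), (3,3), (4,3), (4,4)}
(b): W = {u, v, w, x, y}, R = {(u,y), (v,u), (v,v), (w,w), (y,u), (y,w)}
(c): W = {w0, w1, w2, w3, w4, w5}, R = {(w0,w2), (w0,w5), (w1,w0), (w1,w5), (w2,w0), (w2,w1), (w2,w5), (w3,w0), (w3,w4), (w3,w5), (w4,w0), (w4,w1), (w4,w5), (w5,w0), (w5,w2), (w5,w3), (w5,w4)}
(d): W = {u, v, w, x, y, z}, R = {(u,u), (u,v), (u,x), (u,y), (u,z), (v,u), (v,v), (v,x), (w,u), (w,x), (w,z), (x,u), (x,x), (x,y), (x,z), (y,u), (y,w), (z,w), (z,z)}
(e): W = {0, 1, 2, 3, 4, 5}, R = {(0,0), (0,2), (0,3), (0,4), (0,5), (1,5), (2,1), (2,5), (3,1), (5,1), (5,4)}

(a), (c)

The schema corresponds to convergence: ∀x ∀y ∀z (Rxy ∧ Rxz → ∃w (Ryw ∧ Rzw)).
(a): condition met.
(b): fails — Rvv and Rvu but v and u have no common successor.
(c): condition met.
(d): fails — Ruv and Ruz but v and z have no common successor.
(e): fails — R00 and R04 but 0 and 4 have no common successor.
Valid on: (a), (c).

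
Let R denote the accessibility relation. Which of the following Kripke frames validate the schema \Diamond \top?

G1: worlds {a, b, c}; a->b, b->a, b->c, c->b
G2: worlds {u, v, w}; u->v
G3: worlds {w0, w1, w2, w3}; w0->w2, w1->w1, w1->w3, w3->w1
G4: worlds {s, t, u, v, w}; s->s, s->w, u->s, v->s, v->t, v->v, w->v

The schema corresponds to seriality: \forall x \exists y Rxy.
G1: ✓.
G2: fails — world v has no successor.
G3: fails — world w2 has no successor.
G4: fails — world t has no successor.
Valid on: G1.

G1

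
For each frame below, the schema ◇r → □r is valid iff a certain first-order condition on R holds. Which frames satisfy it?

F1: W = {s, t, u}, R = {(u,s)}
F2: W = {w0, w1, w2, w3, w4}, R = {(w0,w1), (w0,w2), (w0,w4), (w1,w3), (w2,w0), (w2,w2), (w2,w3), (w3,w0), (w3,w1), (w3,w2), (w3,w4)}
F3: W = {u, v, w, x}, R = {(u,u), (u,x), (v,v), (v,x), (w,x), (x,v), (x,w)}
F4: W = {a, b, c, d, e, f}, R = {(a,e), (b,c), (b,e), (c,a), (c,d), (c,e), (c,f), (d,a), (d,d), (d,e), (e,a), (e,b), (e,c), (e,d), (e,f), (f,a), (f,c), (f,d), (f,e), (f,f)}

F1

The schema corresponds to partial functionality: ∀x ∀y ∀z (Rxy ∧ Rxz → y = z).
F1: ✓.
F2: fails — w0 sees both w1 and w2.
F3: fails — u sees both u and x.
F4: fails — b sees both c and e.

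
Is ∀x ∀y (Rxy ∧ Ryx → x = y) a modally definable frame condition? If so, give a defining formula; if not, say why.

Any modally definable frame class is closed under surjective bounded morphisms.
The 6-cycle (worlds a,b,c,d,e,f with a→b→c→d→e→f→a) is antisymmetric. Sending even-indexed worlds to s and odd-indexed worlds to t is a surjective bounded morphism onto the two-world frame with s↔t, which is not antisymmetric.
So the class is not modally definable.

No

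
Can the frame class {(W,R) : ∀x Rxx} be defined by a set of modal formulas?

Yes: it is reflexivity, defined by the T schema □q → q.
Suppose □q→q is valid. At any x set V(q)={w : Rxw}. Then □q holds at x, so q holds at x, i.e. Rxx.

Definable; □q → q defines it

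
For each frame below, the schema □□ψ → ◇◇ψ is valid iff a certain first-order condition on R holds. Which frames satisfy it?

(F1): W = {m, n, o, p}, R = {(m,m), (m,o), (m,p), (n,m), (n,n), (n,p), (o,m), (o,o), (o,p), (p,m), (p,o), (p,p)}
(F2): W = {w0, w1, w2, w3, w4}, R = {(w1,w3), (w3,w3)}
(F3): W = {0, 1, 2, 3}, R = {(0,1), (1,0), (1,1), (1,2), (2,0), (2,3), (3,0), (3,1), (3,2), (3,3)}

The schema corresponds to a generalized confluence (Geach) condition: ∀x ∃w (xR²w ∧ xR²w).
(F1): satisfies the condition.
(F2): fails — at w0 but no w with w0R²w and w0R²w.
(F3): satisfies the condition.

(F1), (F3)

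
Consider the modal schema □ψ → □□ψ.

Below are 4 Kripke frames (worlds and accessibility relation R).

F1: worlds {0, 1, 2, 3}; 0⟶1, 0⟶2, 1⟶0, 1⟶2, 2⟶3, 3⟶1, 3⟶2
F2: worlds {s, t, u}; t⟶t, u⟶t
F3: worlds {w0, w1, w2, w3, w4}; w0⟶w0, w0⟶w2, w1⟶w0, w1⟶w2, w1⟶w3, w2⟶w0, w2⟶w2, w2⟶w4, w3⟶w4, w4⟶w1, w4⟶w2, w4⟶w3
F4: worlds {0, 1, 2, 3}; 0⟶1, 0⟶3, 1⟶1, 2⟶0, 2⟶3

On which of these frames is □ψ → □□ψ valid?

F2

Frame correspondent (Sahlqvist): ∀x ∀y ∀z (Rxy ∧ Ryz → Rxz) — i.e. transitivity.
F1: fails — R10 and R01 but not R11.
F2: condition met.
F3: fails — Rw1w2 and Rw2w4 but not Rw1w4.
F4: fails — R20 and R01 but not R21.
Valid on: F2.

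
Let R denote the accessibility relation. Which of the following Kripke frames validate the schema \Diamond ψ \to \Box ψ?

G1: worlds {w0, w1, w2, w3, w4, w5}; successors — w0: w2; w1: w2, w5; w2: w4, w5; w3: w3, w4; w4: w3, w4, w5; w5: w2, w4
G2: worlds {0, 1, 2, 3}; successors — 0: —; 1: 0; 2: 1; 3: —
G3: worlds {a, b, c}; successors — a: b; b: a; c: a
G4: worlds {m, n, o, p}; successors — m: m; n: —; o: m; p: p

This is the axiom for partial functionality; its first-order frame correspondent is \forall x \forall y \forall z (Rxy \wedge Rxz \to y = z).
G1: fails — w1 sees both w2 and w5.
G2: condition met.
G3: condition met.
G4: condition met.
Valid on: G2, G3, G4.

G2, G3, G4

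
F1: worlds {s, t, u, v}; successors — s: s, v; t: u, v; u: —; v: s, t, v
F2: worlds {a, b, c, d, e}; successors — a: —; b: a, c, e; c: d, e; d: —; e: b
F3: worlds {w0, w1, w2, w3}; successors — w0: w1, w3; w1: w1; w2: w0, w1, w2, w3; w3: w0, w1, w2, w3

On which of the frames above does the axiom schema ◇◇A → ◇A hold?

This is the axiom for transitivity; its first-order frame correspondent is ∀x ∀y ∀z (Rxy ∧ Ryz → Rxz).
F1: fails — Rtv and Rvt but not Rtt.
F2: fails — Rbc and Rcd but not Rbd.
F3: fails — Rw0w3 and Rw3w0 but not Rw0w0.
Valid on no frame.

none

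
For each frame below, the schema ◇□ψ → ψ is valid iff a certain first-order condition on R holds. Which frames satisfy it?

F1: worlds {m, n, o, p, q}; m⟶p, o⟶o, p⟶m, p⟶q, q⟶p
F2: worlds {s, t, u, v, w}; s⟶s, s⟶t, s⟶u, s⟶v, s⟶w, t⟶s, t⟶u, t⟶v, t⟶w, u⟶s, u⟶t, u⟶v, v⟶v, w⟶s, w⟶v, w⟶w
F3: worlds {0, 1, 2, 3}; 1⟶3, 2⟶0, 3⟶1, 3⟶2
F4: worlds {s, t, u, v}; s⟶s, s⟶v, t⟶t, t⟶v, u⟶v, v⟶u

F1

The schema corresponds to a generalized confluence (Geach) condition: ∀x ∀y (xRy → ∃w (yRw ∧ x = w)).
F1: condition met.
F2: fails — sRv but no w* with vRw* and s=w*.
F3: fails — 2R0 but no w with 0Rw and 2=w.
F4: fails — sRv but no w with vRw and s=w.
Valid on: F1.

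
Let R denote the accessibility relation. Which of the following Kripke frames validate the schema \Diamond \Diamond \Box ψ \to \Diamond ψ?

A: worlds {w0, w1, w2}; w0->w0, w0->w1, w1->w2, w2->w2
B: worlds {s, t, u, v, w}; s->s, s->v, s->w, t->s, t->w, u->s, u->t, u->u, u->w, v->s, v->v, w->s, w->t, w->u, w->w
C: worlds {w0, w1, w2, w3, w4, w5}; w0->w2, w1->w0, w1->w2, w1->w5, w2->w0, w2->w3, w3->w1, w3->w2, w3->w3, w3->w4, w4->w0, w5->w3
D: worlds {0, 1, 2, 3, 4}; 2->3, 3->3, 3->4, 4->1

This is the axiom for a generalized confluence (Geach) condition; its first-order frame correspondent is \forall x \forall y (x R^2 y \to \exists w (yRw \wedge xRw)).
A: fails — w0R²w1 but no w with w1Rw and w0Rw.
B: satisfies the condition.
C: fails — w3R²w4 but no w with w4Rw and w3Rw.
D: fails — 2R²4 but no w with 4Rw and 2Rw.

B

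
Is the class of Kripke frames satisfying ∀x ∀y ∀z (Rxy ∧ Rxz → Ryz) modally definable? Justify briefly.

Yes, by ◇q → □◇q

The condition is the Euclidean property. A defining modal formula is ◇q → □◇q.
Suppose ◇q→□◇q is valid. Take Rxy, Rxz and set V(q)={y}. Then ◇q at x, so □◇q at x, so ◇q at z, so some w with Rzw has q; w=y, i.e. Rzy. By symmetry of the argument, Ryz.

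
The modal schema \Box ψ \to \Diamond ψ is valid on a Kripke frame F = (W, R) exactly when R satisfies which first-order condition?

This schema is the D axiom.
It corresponds to seriality: \forall x \exists y Rxy.

Seriality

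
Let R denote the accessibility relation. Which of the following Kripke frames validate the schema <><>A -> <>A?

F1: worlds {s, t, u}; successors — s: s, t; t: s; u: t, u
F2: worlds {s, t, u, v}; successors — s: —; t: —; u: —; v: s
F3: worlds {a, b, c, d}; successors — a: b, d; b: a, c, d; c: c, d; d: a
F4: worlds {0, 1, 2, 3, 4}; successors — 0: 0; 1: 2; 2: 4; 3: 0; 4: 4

F2

The schema corresponds to transitivity: forall x forall y forall z (Rxy & Ryz -> Rxz).
F1: fails — Rut and Rts but not Rus.
F2: holds.
F3: fails — Rcd and Rda but not Rca.
F4: fails — R12 and R24 but not R14.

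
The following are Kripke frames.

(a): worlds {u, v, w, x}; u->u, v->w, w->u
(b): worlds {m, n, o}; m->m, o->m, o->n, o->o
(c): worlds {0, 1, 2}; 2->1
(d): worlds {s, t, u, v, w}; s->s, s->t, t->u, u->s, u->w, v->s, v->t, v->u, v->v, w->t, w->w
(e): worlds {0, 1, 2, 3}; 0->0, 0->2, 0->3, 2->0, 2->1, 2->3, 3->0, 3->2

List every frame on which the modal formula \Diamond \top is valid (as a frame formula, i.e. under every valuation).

This is the axiom for seriality; its first-order frame correspondent is \forall x \exists y Rxy.
(a): fails — world x has no successor.
(b): fails — world n has no successor.
(c): fails — world 0 has no successor.
(d): satisfies the condition.
(e): fails — world 1 has no successor.
Valid on: (d).

(d)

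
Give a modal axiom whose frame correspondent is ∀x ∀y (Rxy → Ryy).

□(□r → r)

This is shift-reflexivity; the standard corresponding axiom is T□: □(□r → r).
Suppose □(□r→r) is valid. Take Rxy and set V(r)={w : Ryw}. Then at y, □r holds; since □(□r→r) at x, □r→r at y, so r at y, i.e. Ryy.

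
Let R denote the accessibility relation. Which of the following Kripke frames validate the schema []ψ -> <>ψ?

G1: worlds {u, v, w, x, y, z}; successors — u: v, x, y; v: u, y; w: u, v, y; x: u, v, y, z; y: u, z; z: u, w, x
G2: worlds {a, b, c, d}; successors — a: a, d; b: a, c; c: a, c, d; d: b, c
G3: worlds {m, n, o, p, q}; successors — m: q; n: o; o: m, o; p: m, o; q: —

G1, G2

This is the axiom for seriality; its first-order frame correspondent is forall x exists y Rxy.
G1: ✓.
G2: ✓.
G3: fails — world q has no successor.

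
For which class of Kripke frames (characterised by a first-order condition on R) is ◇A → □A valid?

Partial functionality

This schema is the CD axiom.
It corresponds to partial functionality: ∀x ∀y ∀z (Rxy ∧ Rxz → y = z).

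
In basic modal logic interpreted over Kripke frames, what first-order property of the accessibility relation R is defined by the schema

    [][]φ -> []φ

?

density: forall x forall y (Rxy -> exists z (Rxz & Rzy))

This is the C4 axiom.
Its frame correspondent is density — forall x forall y (Rxy -> exists z (Rxz & Rzy)).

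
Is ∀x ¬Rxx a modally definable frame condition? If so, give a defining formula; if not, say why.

Modal frame validity is preserved under surjective bounded morphisms.
The 5-cycle (worlds w0,w1,w2,w3,w4 with w0→w1→w2→w3→w4→w0) is irreflexive, and the map sending every world to a single reflexive point • is a surjective bounded morphism (forth: every edge maps to (•,•); back: every world has a successor). So any modal formula valid on the 5-cycle is also valid on the reflexive point, which is not irreflexive.
Hence irreflexivity is not modally definable.

No — not modally definable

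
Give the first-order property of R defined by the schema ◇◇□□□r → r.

∀x ∀y (xR²y → ∃w (yR³w ∧ x = w))

This is a Sahlqvist (Geach-type) schema ◇^2□^3r → □^0◇^0r.
Minimal-valuation argument: fix x; take any y with xR^2y and any z with xR^0z. Set V(r) to the set of worlds R-reachable from y in exactly 3 steps. Then □^3r holds at y, so the antecedent holds at x; validity forces ◇^0r at z, giving a w with zR^0w and yR^3w.
First-order correspondent: ∀x ∀y (xR²y → ∃w (yR³w ∧ x = w)).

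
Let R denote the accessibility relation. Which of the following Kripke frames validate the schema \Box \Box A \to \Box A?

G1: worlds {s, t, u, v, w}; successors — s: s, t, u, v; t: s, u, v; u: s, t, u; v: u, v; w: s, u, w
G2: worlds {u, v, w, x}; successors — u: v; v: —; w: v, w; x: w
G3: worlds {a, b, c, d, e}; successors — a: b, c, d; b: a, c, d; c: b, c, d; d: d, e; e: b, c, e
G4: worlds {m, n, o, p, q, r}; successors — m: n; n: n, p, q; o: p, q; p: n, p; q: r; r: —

The schema corresponds to density: \forall x \forall y (Rxy \to \exists z (Rxz \wedge Rzy)).
G1: ✓.
G2: fails — Ruv but no z with Ruz and Rzv.
G3: fails — Rba but no z with Rbz and Rza.
G4: fails — Roq but no z with Roz and Rzq.
Valid on: G1.

G1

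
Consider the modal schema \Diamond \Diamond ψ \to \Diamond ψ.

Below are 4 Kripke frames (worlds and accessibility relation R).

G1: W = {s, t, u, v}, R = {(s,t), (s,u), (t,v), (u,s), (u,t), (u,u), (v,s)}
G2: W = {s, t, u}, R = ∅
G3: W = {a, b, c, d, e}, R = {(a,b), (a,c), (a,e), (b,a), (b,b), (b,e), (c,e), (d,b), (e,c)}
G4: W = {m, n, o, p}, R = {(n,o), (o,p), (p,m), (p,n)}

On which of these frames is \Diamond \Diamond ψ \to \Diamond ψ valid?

The schema corresponds to a generalized confluence (Geach) condition: \forall x \forall y (x R^2 y \to \exists w (y = w \wedge xRw)).
G1: fails — sR²s but no w with s=w and sRw.
G2: condition met.
G3: fails — aR²a but no w with a=w and aRw.
G4: fails — nR²p but no w with p=w and nRw.

G2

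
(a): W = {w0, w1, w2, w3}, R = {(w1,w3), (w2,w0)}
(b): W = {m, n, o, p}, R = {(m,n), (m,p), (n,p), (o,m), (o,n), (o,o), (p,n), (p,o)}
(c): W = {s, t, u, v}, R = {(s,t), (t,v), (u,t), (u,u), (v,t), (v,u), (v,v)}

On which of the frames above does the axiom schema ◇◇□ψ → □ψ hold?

(a)

This is the axiom for a generalized confluence (Geach) condition; its first-order frame correspondent is ∀x ∀y ∀z ((xR²y ∧ xRz) → ∃w (yRw ∧ z = w)).
(a): satisfies the condition.
(b): fails — mR²n, mRn but no w with nRw and n=w.
(c): fails — tR²u, tRv but no w with uRw and v=w.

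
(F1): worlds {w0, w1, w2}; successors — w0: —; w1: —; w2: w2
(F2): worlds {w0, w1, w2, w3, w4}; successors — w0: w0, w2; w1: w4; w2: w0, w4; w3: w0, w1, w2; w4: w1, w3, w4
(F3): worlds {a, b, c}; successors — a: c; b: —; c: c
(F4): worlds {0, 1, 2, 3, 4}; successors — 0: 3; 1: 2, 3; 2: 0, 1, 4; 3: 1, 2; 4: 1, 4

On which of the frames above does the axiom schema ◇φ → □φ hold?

(F1), (F3)

This is the axiom for partial functionality; its first-order frame correspondent is ∀x ∀y ∀z (Rxy ∧ Rxz → y = z).
(F1): ✓.
(F2): fails — w0 sees both w0 and w2.
(F3): ✓.
(F4): fails — 1 sees both 2 and 3.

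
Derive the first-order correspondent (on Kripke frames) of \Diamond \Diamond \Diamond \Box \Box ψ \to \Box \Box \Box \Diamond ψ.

\forall x \forall y \forall z ((x R^3 y \wedge x R^3 z) \to \exists w (y R^2 w \wedge zRw))

This is a Sahlqvist (Geach-type) schema ◇^3□^2ψ → □^3◇^1ψ.
First-order correspondent: \forall x \forall y \forall z ((x R^3 y \wedge x R^3 z) \to \exists w (y R^2 w \wedge zRw)).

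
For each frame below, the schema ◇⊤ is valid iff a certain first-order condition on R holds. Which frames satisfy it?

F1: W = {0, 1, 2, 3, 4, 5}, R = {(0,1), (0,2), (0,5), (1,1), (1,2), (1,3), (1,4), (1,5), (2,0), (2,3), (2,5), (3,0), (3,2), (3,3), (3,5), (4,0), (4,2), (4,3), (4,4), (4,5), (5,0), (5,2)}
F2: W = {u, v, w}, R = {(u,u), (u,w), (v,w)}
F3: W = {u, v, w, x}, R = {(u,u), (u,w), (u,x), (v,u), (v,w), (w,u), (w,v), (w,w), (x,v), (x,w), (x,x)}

F1, F3

The schema corresponds to seriality: ∀x ∃y Rxy.
F1: ✓.
F2: fails — world w has no successor.
F3: ✓.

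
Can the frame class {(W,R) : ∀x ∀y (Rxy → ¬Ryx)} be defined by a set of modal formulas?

Modal frame validity is preserved under surjective bounded morphisms.
The 4-cycle (worlds 0,1,2,3 with 0→1→2→3→0) is asymmetric. Mapping every world to a single reflexive point • is a surjective bounded morphism, and the reflexive point is not asymmetric (R•• but asymmetry requires ¬R••).
So the class is not modally definable.

Not modally definable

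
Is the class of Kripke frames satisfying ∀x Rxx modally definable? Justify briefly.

This is a Sahlqvist condition; the T axiom □p → p defines it.
Suppose □p→p is valid. At any x set V(p)={w : Rxw}. Then □p holds at x, so p holds at x, i.e. Rxx.

Yes — defined by □p → p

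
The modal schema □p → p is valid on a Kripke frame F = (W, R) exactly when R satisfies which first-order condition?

Suppose □p→p is valid. At any x set V(p)={w : Rxw}. Then □p holds at x, so p holds at x, i.e. Rxx.

reflexivity: ∀x Rxx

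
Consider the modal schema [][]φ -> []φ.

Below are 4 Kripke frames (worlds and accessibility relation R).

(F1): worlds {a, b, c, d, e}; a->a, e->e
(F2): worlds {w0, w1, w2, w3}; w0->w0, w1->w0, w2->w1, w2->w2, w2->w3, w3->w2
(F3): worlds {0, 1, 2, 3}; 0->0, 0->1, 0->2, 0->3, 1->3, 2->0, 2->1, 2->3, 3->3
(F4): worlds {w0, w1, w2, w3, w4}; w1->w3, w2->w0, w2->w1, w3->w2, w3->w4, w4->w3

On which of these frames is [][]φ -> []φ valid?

(F1), (F2), (F3)

Frame correspondent (Sahlqvist): forall x forall y (Rxy -> exists z (Rxz & Rzy)) — i.e. density.
(F1): ✓.
(F2): ✓.
(F3): ✓.
(F4): fails — Rw3w2 but no z with Rw3z and Rzw2.
Valid on: (F1), (F2), (F3).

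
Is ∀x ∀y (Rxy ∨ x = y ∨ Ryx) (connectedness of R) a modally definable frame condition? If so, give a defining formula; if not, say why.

Any modally definable frame class is closed under disjoint unions.
Take 4 disjoint single-world reflexive frames: each is trivially connected, but their disjoint union has 4 worlds with no edge between distinct components, so it is not connected.
So the class is not modally definable.

Not definable by any modal formula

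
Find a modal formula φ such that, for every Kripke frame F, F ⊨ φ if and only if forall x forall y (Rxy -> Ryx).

The condition is symmetry. The B schema ψ → □◇ψ defines it.
Suppose ψ→□◇ψ is valid. Take Rxy and set V(ψ)={x}. Then ψ at x, so □◇ψ at x, so ◇ψ at y, so some z with Ryz has ψ; z=x, i.e. Ryx.

ψ → □◇ψ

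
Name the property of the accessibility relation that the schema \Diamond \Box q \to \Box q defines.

This is frame-equivalent to ◇q → □◇q (substitute ¬q for q and contrapose).
Suppose ◇q→□◇q is valid. Take Rxy, Rxz and set V(q)={y}. Then ◇q at x, so □◇q at x, so ◇q at z, so some w with Rzw has q; w=y, i.e. Rzy. By symmetry of the argument, Ryz.

the Euclidean property: \forall x \forall y \forall z (Rxy \wedge Rxz \to Ryz)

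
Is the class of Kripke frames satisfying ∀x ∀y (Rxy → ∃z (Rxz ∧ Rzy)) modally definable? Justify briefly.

This is a Sahlqvist condition; the C4 axiom □□r → □r defines it.

Yes — defined by □□r → □r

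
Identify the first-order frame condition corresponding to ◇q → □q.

Suppose ◇q→□q is valid. Take Rxy, Rxz and set V(q)={y}. Then ◇q at x, so □q at x, so q at z, i.e. z=y.

partial functionality: ∀x ∀y ∀z (Rxy ∧ Rxz → y = z)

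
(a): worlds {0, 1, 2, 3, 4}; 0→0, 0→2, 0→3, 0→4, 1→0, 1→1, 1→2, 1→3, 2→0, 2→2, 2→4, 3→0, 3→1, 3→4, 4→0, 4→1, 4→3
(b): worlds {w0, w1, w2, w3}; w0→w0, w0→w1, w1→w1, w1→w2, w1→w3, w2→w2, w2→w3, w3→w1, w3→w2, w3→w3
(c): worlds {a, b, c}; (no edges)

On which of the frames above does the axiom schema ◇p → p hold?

This is the axiom for a generalized confluence (Geach) condition; its first-order frame correspondent is ∀x ∀y (xRy → ∃w (y = w ∧ x = w)).
(a): fails — 0R2 but 2 ≠ 0.
(b): fails — w0Rw1 but w1 ≠ w0.
(c): holds.
Valid on: (c).

(c)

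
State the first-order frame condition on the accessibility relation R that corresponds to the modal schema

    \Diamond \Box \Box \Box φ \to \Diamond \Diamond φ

This is a Sahlqvist (Geach-type) schema ◇^1□^3φ → □^0◇^2φ.
Minimal-valuation argument: fix x; take any y with xR^1y and any z with xR^0z. Set V(φ) to the set of worlds R-reachable from y in exactly 3 steps. Then □^3φ holds at y, so the antecedent holds at x; validity forces ◇^2φ at z, giving a w with zR^2w and yR^3w.
First-order correspondent: \forall x \forall y (xRy \to \exists w (y R^3 w \wedge x R^2 w)).

\forall x \forall y (xRy \to \exists w (y R^3 w \wedge x R^2 w))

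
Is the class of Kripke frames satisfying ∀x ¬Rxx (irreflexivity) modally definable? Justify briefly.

Not modally definable

Modal frame validity is preserved under surjective bounded morphisms.
The 3-cycle (worlds 0,1,2 with 0→1→2→0) is irreflexive, and the map sending every world to a single reflexive point • is a surjective bounded morphism (forth: every edge maps to (•,•); back: every world has a successor). So any modal formula valid on the 3-cycle is also valid on the reflexive point, which is not irreflexive.
So no modal formula (or set of formulas) defines exactly the irreflexive frames.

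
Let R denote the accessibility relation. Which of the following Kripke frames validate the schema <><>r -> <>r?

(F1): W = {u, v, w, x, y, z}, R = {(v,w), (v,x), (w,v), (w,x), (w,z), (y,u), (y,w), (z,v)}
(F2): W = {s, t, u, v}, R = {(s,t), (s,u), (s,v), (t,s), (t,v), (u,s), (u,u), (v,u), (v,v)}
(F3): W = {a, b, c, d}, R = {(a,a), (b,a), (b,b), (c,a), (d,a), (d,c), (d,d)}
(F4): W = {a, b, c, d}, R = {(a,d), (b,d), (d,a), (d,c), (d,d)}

(F3)

This is the axiom for transitivity; its first-order frame correspondent is forall x forall y forall z (Rxy & Ryz -> Rxz).
(F1): fails — Rvw and Rwv but not Rvv.
(F2): fails — Rtv and Rvu but not Rtu.
(F3): holds.
(F4): fails — Rad and Rdc but not Rac.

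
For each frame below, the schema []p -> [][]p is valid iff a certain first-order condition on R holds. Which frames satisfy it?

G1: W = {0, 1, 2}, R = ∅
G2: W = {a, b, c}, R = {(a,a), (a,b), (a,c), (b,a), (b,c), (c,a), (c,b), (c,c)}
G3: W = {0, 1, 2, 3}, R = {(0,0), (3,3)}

G1, G3

The schema corresponds to transitivity: forall x forall y forall z (Rxy & Ryz -> Rxz).
G1: satisfies the condition.
G2: fails — Rbc and Rcb but not Rbb.
G3: satisfies the condition.
Valid on: G1, G3.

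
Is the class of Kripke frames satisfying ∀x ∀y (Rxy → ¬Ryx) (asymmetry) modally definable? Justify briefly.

Any modally definable frame class is closed under surjective bounded morphisms.
The 4-cycle (worlds 0,1,2,3 with 0→1→2→3→0) is asymmetric. Mapping every world to a single reflexive point • is a surjective bounded morphism, and the reflexive point is not asymmetric (R•• but asymmetry requires ¬R••).
So no modal formula (or set of formulas) defines exactly the asymmetric frames.

Not definable by any modal formula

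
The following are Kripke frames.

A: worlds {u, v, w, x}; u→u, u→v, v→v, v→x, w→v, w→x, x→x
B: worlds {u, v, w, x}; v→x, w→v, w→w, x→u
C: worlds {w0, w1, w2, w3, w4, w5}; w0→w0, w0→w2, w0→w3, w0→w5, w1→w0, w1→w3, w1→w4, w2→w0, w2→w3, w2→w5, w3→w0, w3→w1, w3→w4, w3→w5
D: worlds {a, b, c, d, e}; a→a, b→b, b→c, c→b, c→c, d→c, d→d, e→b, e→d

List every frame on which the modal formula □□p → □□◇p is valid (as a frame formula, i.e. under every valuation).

A, D

Frame correspondent (Sahlqvist): ∀x ∀z (xR²z → ∃w (xR²w ∧ zRw)) — i.e. a generalized confluence (Geach) condition.
A: satisfies the condition.
B: fails — vR²u but no t with vR²t and uRt.
C: fails — w0R²w4 but no w with w0R²w and w4Rw.
D: satisfies the condition.
Valid on: A, D.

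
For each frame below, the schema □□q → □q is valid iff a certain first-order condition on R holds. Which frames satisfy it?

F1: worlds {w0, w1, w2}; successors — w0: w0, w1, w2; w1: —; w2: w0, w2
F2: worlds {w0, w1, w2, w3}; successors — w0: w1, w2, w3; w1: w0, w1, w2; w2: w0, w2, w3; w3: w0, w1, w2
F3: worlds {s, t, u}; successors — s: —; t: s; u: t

This is the axiom for density; its first-order frame correspondent is ∀x ∀y (Rxy → ∃z (Rxz ∧ Rzy)).
F1: condition met.
F2: condition met.
F3: fails — Rts but no z with Rtz and Rzs.

F1, F2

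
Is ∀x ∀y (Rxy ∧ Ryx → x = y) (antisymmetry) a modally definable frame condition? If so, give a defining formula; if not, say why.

No

Modal frame validity is preserved under surjective bounded morphisms.
The 8-cycle (worlds s,t,u,v,w,x,y,z with s→t→u→v→w→x→y→z→s) is antisymmetric. Sending even-indexed worlds to s and odd-indexed worlds to t is a surjective bounded morphism onto the two-world frame with s↔t, which is not antisymmetric.
So the class is not modally definable.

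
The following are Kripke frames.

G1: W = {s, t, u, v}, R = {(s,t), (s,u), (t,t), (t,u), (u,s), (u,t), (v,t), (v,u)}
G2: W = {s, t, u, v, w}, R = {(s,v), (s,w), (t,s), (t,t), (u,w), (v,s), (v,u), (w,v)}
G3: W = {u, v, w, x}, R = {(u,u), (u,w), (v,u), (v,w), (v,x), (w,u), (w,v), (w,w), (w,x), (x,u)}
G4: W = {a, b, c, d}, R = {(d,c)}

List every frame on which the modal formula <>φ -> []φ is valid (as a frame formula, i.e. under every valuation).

G4

Frame correspondent (Sahlqvist): forall x forall y forall z (Rxy & Rxz -> y = z) — i.e. partial functionality.
G1: fails — s sees both t and u.
G2: fails — s sees both v and w.
G3: fails — u sees both u and w.
G4: holds.
Valid on: G4.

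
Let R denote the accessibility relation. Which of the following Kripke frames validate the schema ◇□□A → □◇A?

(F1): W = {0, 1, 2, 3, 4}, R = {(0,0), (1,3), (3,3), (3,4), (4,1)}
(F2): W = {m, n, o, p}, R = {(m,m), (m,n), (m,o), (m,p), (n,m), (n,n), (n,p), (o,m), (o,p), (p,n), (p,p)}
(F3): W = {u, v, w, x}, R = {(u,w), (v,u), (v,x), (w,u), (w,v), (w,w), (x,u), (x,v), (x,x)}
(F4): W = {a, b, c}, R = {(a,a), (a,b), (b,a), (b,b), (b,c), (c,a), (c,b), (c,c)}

This is the axiom for a generalized confluence (Geach) condition; its first-order frame correspondent is ∀x ∀y ∀z ((xRy ∧ xRz) → ∃w (yR²w ∧ zRw)).
(F1): fails — 3R4, 3R4 but no w with 4R²w and 4Rw.
(F2): condition met.
(F3): condition met.
(F4): condition met.
Valid on: (F2), (F3), (F4).

(F2), (F3), (F4)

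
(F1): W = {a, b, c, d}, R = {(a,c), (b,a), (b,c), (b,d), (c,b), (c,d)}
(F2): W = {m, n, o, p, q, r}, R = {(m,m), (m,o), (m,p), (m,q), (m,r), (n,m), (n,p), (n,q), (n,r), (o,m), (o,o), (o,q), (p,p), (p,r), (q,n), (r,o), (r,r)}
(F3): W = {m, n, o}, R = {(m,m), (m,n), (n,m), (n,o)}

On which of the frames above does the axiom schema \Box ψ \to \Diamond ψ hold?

This is the axiom for seriality; its first-order frame correspondent is \forall x \exists y Rxy.
(F1): fails — world d has no successor.
(F2): satisfies the condition.
(F3): fails — world o has no successor.

(F2)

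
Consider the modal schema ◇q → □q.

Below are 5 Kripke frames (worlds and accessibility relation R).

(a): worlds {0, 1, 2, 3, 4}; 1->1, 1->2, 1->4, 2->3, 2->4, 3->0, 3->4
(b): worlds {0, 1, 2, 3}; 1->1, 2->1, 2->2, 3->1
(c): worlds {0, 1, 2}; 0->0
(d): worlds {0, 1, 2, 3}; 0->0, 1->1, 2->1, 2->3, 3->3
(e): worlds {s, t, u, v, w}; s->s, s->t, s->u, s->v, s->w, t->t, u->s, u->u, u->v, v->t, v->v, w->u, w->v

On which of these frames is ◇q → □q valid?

(c)

Frame correspondent (Sahlqvist): ∀x ∀y ∀z (Rxy ∧ Rxz → y = z) — i.e. partial functionality.
(a): fails — 1 sees both 1 and 2.
(b): fails — 2 sees both 1 and 2.
(c): satisfies the condition.
(d): fails — 2 sees both 1 and 3.
(e): fails — s sees both s and t.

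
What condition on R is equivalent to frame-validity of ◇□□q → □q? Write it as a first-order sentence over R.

∀x ∀y ∀z ((xRy ∧ xRz) → ∃w (yR²w ∧ z = w))

This is a Sahlqvist (Geach-type) schema ◇^1□^2q → □^1◇^0q.
Minimal-valuation argument: fix x; take any y with xR^1y and any z with xR^1z. Set V(q) to the set of worlds R-reachable from y in exactly 2 steps. Then □^2q holds at y, so the antecedent holds at x; validity forces ◇^0q at z, giving a w with zR^0w and yR^2w.
First-order correspondent: ∀x ∀y ∀z ((xRy ∧ xRz) → ∃w (yR²w ∧ z = w)).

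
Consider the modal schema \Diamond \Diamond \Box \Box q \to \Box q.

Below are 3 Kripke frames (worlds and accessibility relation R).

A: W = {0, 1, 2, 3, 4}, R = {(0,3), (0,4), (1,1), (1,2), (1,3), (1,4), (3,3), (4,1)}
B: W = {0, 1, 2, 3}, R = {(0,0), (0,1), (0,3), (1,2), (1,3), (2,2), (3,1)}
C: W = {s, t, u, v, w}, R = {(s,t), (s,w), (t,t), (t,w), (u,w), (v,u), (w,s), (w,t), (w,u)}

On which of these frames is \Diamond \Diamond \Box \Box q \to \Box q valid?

none

The schema corresponds to a generalized confluence (Geach) condition: \forall x \forall y \forall z ((x R^2 y \wedge xRz) \to \exists w (y R^2 w \wedge z = w)).
A: fails — 0R²3, 0R4 but no w with 3R²w and 4=w.
B: fails — 0R²1, 0R0 but no w with 1R²w and 0=w.
C: fails — sR²u, sRw but no w* with uR²w* and w=w*.
Valid on no frame.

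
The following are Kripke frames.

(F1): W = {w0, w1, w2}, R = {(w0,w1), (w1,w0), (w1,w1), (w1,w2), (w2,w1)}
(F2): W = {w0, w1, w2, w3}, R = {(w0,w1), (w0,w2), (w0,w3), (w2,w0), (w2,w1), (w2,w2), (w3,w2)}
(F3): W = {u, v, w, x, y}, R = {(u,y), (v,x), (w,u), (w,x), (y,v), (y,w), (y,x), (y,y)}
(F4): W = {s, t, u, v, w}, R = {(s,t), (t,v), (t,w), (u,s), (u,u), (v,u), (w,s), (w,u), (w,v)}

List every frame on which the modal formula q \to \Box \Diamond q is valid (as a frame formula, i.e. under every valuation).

The schema corresponds to symmetry: \forall x \forall y (Rxy \to Ryx).
(F1): holds.
(F2): fails — Rw3w2 but not Rw2w3.
(F3): fails — Ryx but not Rxy.
(F4): fails — Rtv but not Rvt.

(F1)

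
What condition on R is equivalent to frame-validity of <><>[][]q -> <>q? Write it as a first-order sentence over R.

This is a Sahlqvist (Geach-type) schema ◇^2□^2q → □^0◇^1q.
Minimal-valuation argument: fix x; take any y with xR^2y and any z with xR^0z. Set V(q) to the set of worlds R-reachable from y in exactly 2 steps. Then □^2q holds at y, so the antecedent holds at x; validity forces ◇^1q at z, giving a w with zR^1w and yR^2w.
First-order correspondent: forall x forall y (x R^2 y -> exists w (y R^2 w & xRw)).

forall x forall y (x R^2 y -> exists w (y R^2 w & xRw))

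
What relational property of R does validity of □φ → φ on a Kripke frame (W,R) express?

reflexivity

Suppose □φ→φ is valid. At any x set V(φ)={w : Rxw}. Then □φ holds at x, so φ holds at x, i.e. Rxx.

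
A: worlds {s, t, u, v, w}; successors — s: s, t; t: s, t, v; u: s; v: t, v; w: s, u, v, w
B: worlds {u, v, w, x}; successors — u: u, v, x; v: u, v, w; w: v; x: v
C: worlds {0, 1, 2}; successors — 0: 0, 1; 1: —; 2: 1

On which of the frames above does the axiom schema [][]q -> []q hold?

The schema corresponds to density: forall x forall y (Rxy -> exists z (Rxz & Rzy)).
A: ✓.
B: ✓.
C: fails — R21 but no z with R2z and Rz1.

A, B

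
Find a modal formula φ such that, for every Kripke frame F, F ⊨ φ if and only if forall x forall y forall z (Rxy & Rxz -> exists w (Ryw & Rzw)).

A defining formula is ◇□ψ → □◇ψ (the .2 axiom).
Suppose ◇□ψ→□◇ψ is valid. Take Rxy, Rxz and set V(ψ)={w : Ryw}. Then □ψ at y so ◇□ψ at x, so □◇ψ at x, so ◇ψ at z, giving w with Rzw and Ryw.

◇□ψ → □◇ψ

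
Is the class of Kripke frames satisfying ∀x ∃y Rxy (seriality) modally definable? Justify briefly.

Yes: it is seriality, defined by the D schema □p → ◇p.
Suppose □p→◇p is valid. At any x set V(p)=W. Then □p at x, so ◇p at x, so x has a successor.

Yes, by □p → ◇p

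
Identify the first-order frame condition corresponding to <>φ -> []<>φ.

the Euclidean property

This schema is the 5 axiom.
It corresponds to the Euclidean property: forall x forall y forall z (Rxy & Rxz -> Ryz).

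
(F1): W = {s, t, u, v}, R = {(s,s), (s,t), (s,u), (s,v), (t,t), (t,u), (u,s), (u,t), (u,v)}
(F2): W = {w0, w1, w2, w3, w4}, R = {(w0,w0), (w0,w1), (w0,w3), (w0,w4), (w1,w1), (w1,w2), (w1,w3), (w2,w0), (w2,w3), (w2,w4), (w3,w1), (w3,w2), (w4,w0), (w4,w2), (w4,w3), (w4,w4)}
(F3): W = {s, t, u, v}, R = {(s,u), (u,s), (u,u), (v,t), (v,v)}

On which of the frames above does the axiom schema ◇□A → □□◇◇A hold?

This is the axiom for a generalized confluence (Geach) condition; its first-order frame correspondent is ∀x ∀y ∀z ((xRy ∧ xR²z) → ∃w (yRw ∧ zR²w)).
(F1): fails — sRs, sR²v but no w with sRw and vR²w.
(F2): ✓.
(F3): fails — vRt, vR²t but no w with tRw and tR²w.
Valid on: (F2).

(F2)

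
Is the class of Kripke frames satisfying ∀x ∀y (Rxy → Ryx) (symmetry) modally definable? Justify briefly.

This is a Sahlqvist condition; the B axiom q → □◇q defines it.
Suppose q→□◇q is valid. Take Rxy and set V(q)={x}. Then q at x, so □◇q at x, so ◇q at y, so some z with Ryz has q; z=x, i.e. Ryx.

Definable; q → □◇q defines it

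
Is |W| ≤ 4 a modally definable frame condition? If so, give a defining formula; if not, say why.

Any modally definable frame class is closed under disjoint unions.
Any modal formula valid on each of 5 disjoint one-world frames is valid on their disjoint union (validity is preserved under disjoint unions). Each one-world frame has |W|=1≤4, but the union has |W|=5.
So the class is not modally definable.

Not modally definable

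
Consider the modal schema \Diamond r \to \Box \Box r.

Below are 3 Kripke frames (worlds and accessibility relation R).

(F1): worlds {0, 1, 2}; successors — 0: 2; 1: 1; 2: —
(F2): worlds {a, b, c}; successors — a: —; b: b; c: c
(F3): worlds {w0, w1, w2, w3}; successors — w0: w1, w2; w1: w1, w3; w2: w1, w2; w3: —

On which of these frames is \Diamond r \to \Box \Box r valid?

(F1), (F2)

Frame correspondent (Sahlqvist): \forall x \forall y \forall z ((xRy \wedge x R^2 z) \to \exists w (y = w \wedge z = w)) — i.e. a generalized confluence (Geach) condition.
(F1): holds.
(F2): holds.
(F3): fails — w0Rw1, w0R²w2 but w1 ≠ w2.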